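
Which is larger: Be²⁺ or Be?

Be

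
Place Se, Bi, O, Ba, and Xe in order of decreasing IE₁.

O > Xe > Se > Bi > Ba

Across a period the outer electron is held more tightly (higher IE₁); down a group it sits in a higher shell, more shielded, and comes off more easily.
Neither a single period nor a single group — weigh both effects.
Bi > Ba: both are in period 6; the period trend gives Bi the larger value.
Se > Bi: relative to Bi, both the across-period and down-group shifts push Se's first ionization energy up.
Xe > Se: period and group pull opposite ways; the across-period shift dominates (1170 vs 941 kJ/mol).
O > Xe: the two effects oppose for this pair; the down-group effect wins (1314 vs 1170 kJ/mol).
Approximate values (kJ/mol): O 1314, Se 941, Xe 1170, Ba 503, Bi 703.
So from highest to lowest: O > Xe > Se > Bi > Ba.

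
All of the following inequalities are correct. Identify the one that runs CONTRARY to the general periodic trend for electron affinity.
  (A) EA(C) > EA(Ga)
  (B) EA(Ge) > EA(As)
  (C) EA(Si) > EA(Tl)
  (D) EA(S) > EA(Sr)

(B)

The general trend: electron affinity increases across a period and decreases down a group.
(A) C (period 2, group 14) vs Ga (period 4, group 13): the stated order agrees with the simple trend.
(B) Ge (period 4, group 14) vs As (period 4, group 15): the stated order contradicts the simple trend.
(C) Si (period 3, group 14) vs Tl (period 6, group 13): the stated order agrees with the simple trend.
(D) S (period 3, group 16) vs Sr (period 5, group 2): the stated order agrees with the simple trend.
The exception is (B): adding an electron to As's half-filled 4p³ is unfavourable, so Ge (4p²) has the more exothermic EA.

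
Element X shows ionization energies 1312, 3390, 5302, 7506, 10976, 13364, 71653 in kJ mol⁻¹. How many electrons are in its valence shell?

6

Look for the largest jump between consecutive ionization energies: IE7/IE6 ≈ 5.4, far larger than any earlier ratio.
That jump marks the point where a core electron is being removed. So the atom has 6 valence electrons.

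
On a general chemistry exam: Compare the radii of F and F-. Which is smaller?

F

Forming F- adds 1 electron to F. More electron–electron repulsion in the same shell, with unchanged nuclear charge, lets the cloud expand.
An anion is larger than its parent atom: F- > F.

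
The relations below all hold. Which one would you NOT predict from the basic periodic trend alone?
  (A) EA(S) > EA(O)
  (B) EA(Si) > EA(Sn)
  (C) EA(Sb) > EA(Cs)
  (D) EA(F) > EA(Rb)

The general trend: electron affinity increases across a period and decreases down a group.
(A) S (period 3, group 16) vs O (period 2, group 16): the stated order contradicts the simple trend.
(B) Si (period 3, group 14) vs Sn (period 5, group 14): the stated order agrees with the simple trend.
(C) Sb (period 5, group 15) vs Cs (period 6, group 1): the stated order agrees with the simple trend.
(D) F (period 2, group 17) vs Rb (period 5, group 1): the stated order agrees with the simple trend.
The exception is (A): the compact 2p subshell of O repels the added electron more than S's larger 3p does.

(A)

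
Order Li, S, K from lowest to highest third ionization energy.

S < K < Li

Consider each +2 ion: Li²⁺ is already 1 electron into the core; S²⁺ still has 4 valence electrons; K²⁺ is already 1 electron into the core.
Breaking into a closed-shell core is much more expensive than removing a leftover valence electron — K and Li have the largest IE_3 here.
Approximate IE_3 values (kJ/mol): Li 11815, S 3357, K 4420.
Overall IE_3 order: S < K < Li.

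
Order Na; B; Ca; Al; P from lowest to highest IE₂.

Ca, Al, P, B, Na

IE_2 is the cost of taking one more electron from the +1 cation: Na⁺ is the bare [Ne] core; B⁺ still has 2 valence electrons; Ca⁺ still has 1 valence electron; Al⁺ still has 2 valence electrons; P⁺ still has 4 valence electrons.
Core electrons are held far more tightly than valence electrons, so Na tops the IE_2 order.
Valence configurations: B⁺ [He]2s², Ca⁺ [Ar]4s¹, Al⁺ [Ne]3s², P⁺ [Ne]3s²3p².
The numbers (kJ/mol): Na 4562, B 2427, Ca 1145, Al 1817, P 1907.
So the second ionization energies run Ca < Al < P < B < Na.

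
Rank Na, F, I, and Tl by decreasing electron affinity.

F is in period 2, group 17; Na is in period 3, group 1; I is in period 5, group 17; Tl is in period 6, group 13.
Electron affinity generally becomes more exothermic across a period toward the halogens and less exothermic down a group.
Neither a single period nor a single group — weigh both effects.
Na > Tl: the two effects oppose for this pair; the down-group effect wins (53 vs 19 kJ/mol).
I > Na: the two effects oppose for this pair; the across-period effect wins (295 vs 53 kJ/mol).
F > I: they share group 17; the group trend gives F the larger value.
Approximate values (kJ/mol): F 328, Na 53, I 295, Tl 19.
So from highest to lowest: F > I > Na > Tl.

F > I > Na > Tl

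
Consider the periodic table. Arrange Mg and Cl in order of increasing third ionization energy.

Cl < Mg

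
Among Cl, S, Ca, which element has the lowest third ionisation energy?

S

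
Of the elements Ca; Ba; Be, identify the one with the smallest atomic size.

Be is in period 2, group 2; Ca is in period 4, group 2; Ba is in period 6, group 2.
Across a period the added protons contract the valence shell; down a group each new principal shell makes the atom larger.
All are in group 2, so atomic radius increases down the group.
The smallest atomic size among these belongs to Be.

Be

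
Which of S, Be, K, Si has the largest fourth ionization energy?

Consider each +3 ion: S³⁺ still has 3 valence electrons; Be³⁺ is already 1 electron into the core; K³⁺ is already 2 electrons into the core; Si³⁺ still has 1 valence electron.
Breaking into a closed-shell core is much more expensive than removing a leftover valence electron — K and Be have the largest IE_4 here.
Valence configurations: S³⁺ [Ne]3s²3p¹, Si³⁺ [Ne]3s¹.
Approximate IE_4 values (kJ/mol): S 4556, Be 21007, K 5877, Si 4356.
Overall IE_4 order: Si < S < K < Be.

Be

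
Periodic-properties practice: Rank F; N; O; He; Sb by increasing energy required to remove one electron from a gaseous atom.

Sb < O < N < F < He

He is in period 1, group 18; N is in period 2, group 15; O is in period 2, group 16; F is in period 2, group 17; Sb is in period 5, group 15.
Removing the outermost electron gets harder across a period and easier down a group.
These span different periods and groups, so the two trends combine.
O > Sb: relative to Sb, both the across-period and down-group shifts push O's first ionization energy up.
N > O: this pair runs against the simple trend — see the exception note.
F > N: both are in period 2; the period trend gives F the larger value.
He > F: both effects reinforce here, so He is clearly the higher of the two.
Note the exception: N has a higher first ionization energy than O, contrary to the simple trend — pairing an electron in O's 2p⁴ costs repulsion energy, so O ionizes more easily than half-filled N (2p³).
Approximate values (kJ/mol): He 2372, N 1402, O 1314, F 1681, Sb 831.
So from lowest to highest: Sb < O < N < F < He.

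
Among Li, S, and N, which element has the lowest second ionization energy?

S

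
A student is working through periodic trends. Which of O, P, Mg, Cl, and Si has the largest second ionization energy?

IE_2 is the cost of taking one more electron from the +1 cation: O⁺ still has 5 valence electrons; P⁺ still has 4 valence electrons; Mg⁺ still has 1 valence electron; Cl⁺ still has 6 valence electrons; Si⁺ still has 3 valence electrons.
All are still removing valence electrons, so compare the +1 ions as you would atoms: IE_2 generally rises across a period (higher Z_eff) and falls down a group (larger shell), subject to the usual subshell exceptions.
Valence configurations: O⁺ [He]2s²2p³, P⁺ [Ne]3s²3p², Mg⁺ [Ne]3s¹, Cl⁺ [Ne]3s²3p⁴, Si⁺ [Ne]3s²3p¹.
The numbers (kJ/mol): O 3388, P 1907, Mg 1451, Cl 2298, Si 1577.
Overall IE_2 order: Mg < Si < P < Cl < O.

O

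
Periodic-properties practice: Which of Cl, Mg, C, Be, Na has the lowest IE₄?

Cl

IE_4 is the cost of taking one more electron from the +3 cation: Cl³⁺ still has 4 valence electrons; Mg³⁺ is already 1 electron into the core; C³⁺ still has 1 valence electron; Be³⁺ is already 1 electron into the core; Na³⁺ is already 2 electrons into the core.
Breaking into a closed-shell core is much more expensive than removing a leftover valence electron — Na, Mg and Be have the largest IE_4 here.
Valence configurations: Cl³⁺ [Ne]3s²3p², C³⁺ [He]2s¹.
Approximate IE_4 values (kJ/mol): Cl 5159, Mg 10543, C 6223, Be 21007, Na 9543.
Hence IE_4: Cl < C < Na < Mg < Be.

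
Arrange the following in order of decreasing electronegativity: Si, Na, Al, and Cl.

Cl > Si > Al > Na

Na is in period 3, group 1; Al is in period 3, group 13; Si is in period 3, group 14; Cl is in period 3, group 17.
Electronegativity increases across a period and decreases down a group, tracking effective nuclear charge and atomic size.
All lie in period 3, so electronegativity increases left to right.
So from highest to lowest: Cl > Si > Al > Na.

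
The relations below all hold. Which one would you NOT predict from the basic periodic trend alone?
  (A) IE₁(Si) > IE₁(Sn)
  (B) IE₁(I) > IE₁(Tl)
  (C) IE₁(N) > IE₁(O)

The general trend: first ionisation energy increases across a period and decreases down a group.
(A) Si (period 3, group 14) vs Sn (period 5, group 14): the stated order agrees with the simple trend.
(B) I (period 5, group 17) vs Tl (period 6, group 13): the stated order agrees with the simple trend.
(C) N (period 2, group 15) vs O (period 2, group 16): the stated order contradicts the simple trend.
The exception is (C): pairing an electron in O's 2p⁴ costs repulsion energy, so O ionizes more easily than half-filled N (2p³).

(C)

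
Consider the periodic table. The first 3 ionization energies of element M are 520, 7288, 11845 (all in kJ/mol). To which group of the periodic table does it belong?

Look for the largest jump between consecutive ionization energies: IE2/IE1 ≈ 14.0, far larger than any earlier ratio.
That jump marks the point where a core electron is being removed. So the atom has 1 valence electron.
A main-group element with 1 valence electron is in group 1.

Group 1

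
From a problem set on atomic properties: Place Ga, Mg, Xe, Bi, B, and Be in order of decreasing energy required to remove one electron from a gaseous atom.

Be is in period 2, group 2; B is in period 2, group 13; Mg is in period 3, group 2; Ga is in period 4, group 13; Xe is in period 5, group 18; Bi is in period 6, group 15.
First ionization energy rises across a period (greater Z_eff holds electrons more tightly) and falls down a group (valence electrons are farther from the nucleus).
These span different periods and groups, so the two trends combine.
Bi > Ga: the two effects oppose for this pair; the across-period effect wins (703 vs 579 kJ/mol).
Mg > Bi: the two effects oppose for this pair; the down-group effect wins (738 vs 703 kJ/mol).
B > Mg: both effects reinforce here, so B is clearly the higher of the two.
Be > B: this pair runs against the simple trend — see the exception note.
Xe > Be: the two effects oppose for this pair; the across-period effect wins (1170 vs 900 kJ/mol).
Note the exception: Be has a higher first ionization energy than B, contrary to the simple trend — removing B's lone 2p electron is easier than breaking Be's filled 2s².
For reference (kJ/mol): Be 900, B 801, Mg 738, Ga 579, Xe 1170, Bi 703.
So from highest to lowest: Xe > Be > B > Mg > Bi > Ga.

Xe, Be, B, Mg, Bi, Ga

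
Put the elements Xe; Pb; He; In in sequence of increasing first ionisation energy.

In < Pb < Xe < He

He is in period 1, group 18; In is in period 5, group 13; Xe is in period 5, group 18; Pb is in period 6, group 14.
Removing the outermost electron gets harder across a period and easier down a group.
Here both period and group differ, so the two effects have to be weighed against each other.
Pb > In: the two effects oppose for this pair; the across-period effect wins (716 vs 558 kJ/mol).
Xe > Pb: relative to Pb, both the across-period and down-group shifts push Xe's first ionization energy up.
He > Xe: they share group 18; the group trend gives He the larger value.
Tabulated first ionization energy (kJ/mol): He 2372, In 558, Xe 1170, Pb 716.
So from lowest to highest: In < Pb < Xe < He.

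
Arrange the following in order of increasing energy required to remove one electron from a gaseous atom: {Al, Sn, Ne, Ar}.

Al < Sn < Ar < Ne

Across a period the outer electron is held more tightly (higher IE₁); down a group it sits in a higher shell, more shielded, and comes off more easily.
Here both period and group differ, so the two effects have to be weighed against each other.
Sn > Al: period and group pull opposite ways; the across-period shift dominates (709 vs 578 kJ/mol).
Ar > Sn: both effects reinforce here, so Ar is clearly the higher of the two.
Ne > Ar: they share group 18; the group trend gives Ne the larger value.
For reference (kJ/mol): Ne 2081, Al 578, Ar 1521, Sn 709.
So from lowest to highest: Al < Sn < Ar < Ne.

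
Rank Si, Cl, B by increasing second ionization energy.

Si, Cl, B

IE_2 is the cost of taking one more electron from the +1 cation: Si⁺ still has 3 valence electrons; Cl⁺ still has 6 valence electrons; B⁺ still has 2 valence electrons.
All are still removing valence electrons, so compare the +1 ions as you would atoms: IE_2 generally rises across a period (higher Z_eff) and falls down a group (larger shell), subject to the usual subshell exceptions.
Valence configurations: Si⁺ [Ne]3s²3p¹, Cl⁺ [Ne]3s²3p⁴, B⁺ [He]2s².
Approximate IE_2 values (kJ/mol): Si 1577, Cl 2298, B 2427.
Hence IE_2: Si < Cl < B.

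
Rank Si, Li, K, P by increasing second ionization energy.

Si, P, K, Li

Consider each +1 ion: Si⁺ still has 3 valence electrons; Li⁺ is the bare [He] core; K⁺ is the bare [Ar] core; P⁺ still has 4 valence electrons.
Core electrons are held far more tightly than valence electrons, so K and Li top the IE_2 order.
Valence configurations: Si⁺ [Ne]3s²3p¹, P⁺ [Ne]3s²3p².
The numbers (kJ/mol): Si 1577, Li 7298, K 3052, P 1907.
Putting it together, IE_2: Si < P < K < Li.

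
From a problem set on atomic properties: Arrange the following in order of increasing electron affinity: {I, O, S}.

O < S < I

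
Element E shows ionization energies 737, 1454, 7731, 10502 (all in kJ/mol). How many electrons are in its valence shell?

2

Look for the largest jump between consecutive ionization energies: IE3/IE2 ≈ 5.3, far larger than any earlier ratio.
That jump marks the point where a core electron is being removed. So the atom has 2 valence electrons.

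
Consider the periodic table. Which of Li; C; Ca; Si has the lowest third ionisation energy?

The third ionization energy removes an electron from the +2 ion. For each element: Li²⁺ is already 1 electron into the core; C²⁺ still has 2 valence electrons; Ca²⁺ is the bare [Ar] core; Si²⁺ still has 2 valence electrons.
Pulling an electron out of a noble-gas core costs far more than removing a remaining valence electron, so Ca and Li sit at the high end of IE_3.
Valence configurations: C²⁺ [He]2s², Si²⁺ [Ne]3s².
Tabulated IE_3 (kJ/mol): Li 11815, C 4620, Ca 4912, Si 3232.
Hence IE_3: Si < C < Ca < Li.

Si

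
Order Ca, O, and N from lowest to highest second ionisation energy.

Ca, N, O

IE_2 is the cost of taking one more electron from the +1 cation: Ca⁺ still has 1 valence electron; O⁺ still has 5 valence electrons; N⁺ still has 4 valence electrons.
All are still removing valence electrons, so compare the +1 ions as you would atoms: IE_2 generally rises across a period (higher Z_eff) and falls down a group (larger shell), subject to the usual subshell exceptions.
Valence configurations: Ca⁺ [Ar]4s¹, O⁺ [He]2s²2p³, N⁺ [He]2s²2p².
The numbers (kJ/mol): Ca 1145, O 3388, N 2856.
So the second ionization energies run Ca < N < O.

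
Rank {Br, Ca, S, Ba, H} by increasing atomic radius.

H < S < Br < Ca < Ba

H is in period 1, group 1; S is in period 3, group 16; Ca is in period 4, group 2; Br is in period 4, group 17; Ba is in period 6, group 2.
Atomic radius shrinks across a period as nuclear charge pulls the same shell inward, and grows down a group as new shells are added.
Here both period and group differ, so the two effects have to be weighed against each other.
S > H: period and group pull opposite ways; the down-group shift dominates (103 vs 32 pm).
Br > S: period and group pull opposite ways; the down-group shift dominates (114 vs 103 pm).
Ca > Br: both are in period 4; the period trend gives Ca the larger value.
Ba > Ca: they share group 2; the group trend gives Ba the larger value.
Approximate values (pm): H 32, S 103, Ca 171, Br 114, Ba 196.
So from smallest to largest: H < S < Br < Ca < Ba.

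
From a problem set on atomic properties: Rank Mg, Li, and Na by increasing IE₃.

Na < Mg < Li

The third ionization energy removes an electron from the +2 ion. For each element: Mg²⁺ is the bare [Ne] core; Li²⁺ is already 1 electron into the core; Na²⁺ is already 1 electron into the core.
All of these are removing an electron from a noble-gas core or deeper; the smaller core (lower principal quantum number) is held far more tightly, and within a period the higher nuclear charge binds the same core more tightly.
The numbers (kJ/mol): Mg 7733, Li 11815, Na 6910.
Hence IE_3: Na < Mg < Li.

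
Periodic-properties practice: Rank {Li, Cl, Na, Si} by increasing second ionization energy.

Si < Cl < Na < Li

The second ionization energy removes an electron from the +1 ion. For each element: Li⁺ is the bare [He] core; Cl⁺ still has 6 valence electrons; Na⁺ is the bare [Ne] core; Si⁺ still has 3 valence electrons.
Core electrons are held far more tightly than valence electrons, so Na and Li top the IE_2 order.
Valence configurations: Cl⁺ [Ne]3s²3p⁴, Si⁺ [Ne]3s²3p¹.
The numbers (kJ/mol): Li 7298, Cl 2298, Na 4562, Si 1577.
So the second ionization energies run Si < Cl < Na < Li.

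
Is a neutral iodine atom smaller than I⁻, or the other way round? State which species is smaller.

I

Forming I⁻ adds 1 electron to I. More electron–electron repulsion in the same shell, with unchanged nuclear charge, lets the cloud expand.
An anion is larger than its parent atom: I⁻ > I.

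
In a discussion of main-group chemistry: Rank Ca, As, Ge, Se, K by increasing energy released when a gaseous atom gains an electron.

Ca < K < As < Ge < Se

K is in period 4, group 1; Ca is in period 4, group 2; Ge is in period 4, group 14; As is in period 4, group 15; Se is in period 4, group 16.
Adding an electron releases more energy for atoms nearer the top right (short of the noble gases).
All lie in period 4; the across-period trend (electron affinity increases left to right) applies, with the exception below.
Note the exception: K has a higher electron affinity than Ca, contrary to the simple trend — adding an electron to Ca (ns²) has to open a new, higher-energy np subshell, which is unfavourable.
Note the exception: Ge has a higher electron affinity than As, contrary to the simple trend — adding an electron to As's half-filled 4p³ is unfavourable, so Ge (4p²) has the more exothermic EA.
Tabulated electron affinity (kJ/mol): K 48, Ca 2, Ge 119, As 78, Se 195.
So from lowest to highest: Ca < K < As < Ge < Se.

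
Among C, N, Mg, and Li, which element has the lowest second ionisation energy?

Mg

IE_2 is the cost of taking one more electron from the +1 cation: C⁺ still has 3 valence electrons; N⁺ still has 4 valence electrons; Mg⁺ still has 1 valence electron; Li⁺ is the bare [He] core.
Breaking into a closed-shell core is much more expensive than removing a leftover valence electron — Li has the largest IE_2 here.
Valence configurations: C⁺ [He]2s²2p¹, N⁺ [He]2s²2p², Mg⁺ [Ne]3s¹.
Approximate IE_2 values (kJ/mol): C 2353, N 2856, Mg 1451, Li 7298.
Putting it together, IE_2: Mg < C < N < Li.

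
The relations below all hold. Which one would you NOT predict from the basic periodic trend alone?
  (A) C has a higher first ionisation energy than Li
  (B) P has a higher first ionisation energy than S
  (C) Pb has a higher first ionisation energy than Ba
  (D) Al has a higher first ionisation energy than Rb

(B)

The general trend: first ionisation energy increases across a period and decreases down a group.
(A) C (period 2, group 14) vs Li (period 2, group 1): the stated order agrees with the simple trend.
(B) P (period 3, group 15) vs S (period 3, group 16): the stated order contradicts the simple trend.
(C) Pb (period 6, group 14) vs Ba (period 6, group 2): the stated order agrees with the simple trend.
(D) Al (period 3, group 13) vs Rb (period 5, group 1): the stated order agrees with the simple trend.
The exception is (B): S (3p⁴) ionizes more easily than half-filled P (3p³) because the paired 3p electron in S is pushed out by e⁻–e⁻ repulsion.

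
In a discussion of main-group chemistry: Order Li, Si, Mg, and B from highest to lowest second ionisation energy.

Consider each +1 ion: Li⁺ is the bare [He] core; Si⁺ still has 3 valence electrons; Mg⁺ still has 1 valence electron; B⁺ still has 2 valence electrons.
Pulling an electron out of a noble-gas core costs far more than removing a remaining valence electron, so Li sits at the high end of IE_2.
Valence configurations: Si⁺ [Ne]3s²3p¹, Mg⁺ [Ne]3s¹, B⁺ [He]2s².
The numbers (kJ/mol): Li 7298, Si 1577, Mg 1451, B 2427.
Overall IE_2 order: Mg < Si < B < Li.

Li > B > Si > Mg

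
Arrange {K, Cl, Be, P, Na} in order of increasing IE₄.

P < Cl < K < Na < Be

After 3 electrons have been removed, what remains? K³⁺ is already 2 electrons into the core; Cl³⁺ still has 4 valence electrons; Be³⁺ is already 1 electron into the core; P³⁺ still has 2 valence electrons; Na³⁺ is already 2 electrons into the core.
Breaking into a closed-shell core is much more expensive than removing a leftover valence electron — K, Na and Be have the largest IE_4 here.
Valence configurations: Cl³⁺ [Ne]3s²3p², P³⁺ [Ne]3s².
Tabulated IE_4 (kJ/mol): K 5877, Cl 5159, Be 21007, P 4964, Na 9543.
Overall IE_4 order: P < Cl < K < Na < Be.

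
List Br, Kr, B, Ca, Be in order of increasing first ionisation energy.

Be is in period 2, group 2; B is in period 2, group 13; Ca is in period 4, group 2; Br is in period 4, group 17; Kr is in period 4, group 18.
Removing the outermost electron gets harder across a period and easier down a group.
Neither a single period nor a single group — weigh both effects.
B > Ca: both effects reinforce here, so B is clearly the higher of the two.
Be > B: this pair runs against the simple trend — see the exception note.
Br > Be: the two effects oppose for this pair; the across-period effect wins (1140 vs 900 kJ/mol).
Kr > Br: both are in period 4; the period trend gives Kr the larger value.
Note the exception: Be has a higher first ionization energy than B, contrary to the simple trend — removing B's lone 2p electron is easier than breaking Be's filled 2s².
Approximate values (kJ/mol): Be 900, B 801, Ca 590, Br 1140, Kr 1351.
So from lowest to highest: Ca < B < Be < Br < Kr.

Ca < B < Be < Br < Kr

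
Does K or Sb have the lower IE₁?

K is in period 4, group 1; Sb is in period 5, group 15.
Across a period the outer electron is held more tightly (higher IE₁); down a group it sits in a higher shell, more shielded, and comes off more easily.
Here both period and group differ, so the two effects have to be weighed against each other.
Sb > K: period and group pull opposite ways; the across-period shift dominates (831 vs 419 kJ/mol).
Approximate values (kJ/mol): K 419, Sb 831.
So K has the lower IE₁ (K < Sb).

K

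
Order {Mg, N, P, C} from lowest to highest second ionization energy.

Mg, P, C, N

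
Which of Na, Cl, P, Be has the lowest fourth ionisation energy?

The fourth ionization energy removes an electron from the +3 ion. For each element: Na³⁺ is already 2 electrons into the core; Cl³⁺ still has 4 valence electrons; P³⁺ still has 2 valence electrons; Be³⁺ is already 1 electron into the core.
Pulling an electron out of a noble-gas core costs far more than removing a remaining valence electron, so Na and Be sit at the high end of IE_4.
Valence configurations: Cl³⁺ [Ne]3s²3p², P³⁺ [Ne]3s².
Approximate IE_4 values (kJ/mol): Na 9543, Cl 5159, P 4964, Be 21007.
Overall IE_4 order: P < Cl < Na < Be.

P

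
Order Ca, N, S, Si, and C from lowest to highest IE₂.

Ca < Si < S < C < N

After 1 electron has been removed, what remains? Ca⁺ still has 1 valence electron; N⁺ still has 4 valence electrons; S⁺ still has 5 valence electrons; Si⁺ still has 3 valence electrons; C⁺ still has 3 valence electrons.
All are still removing valence electrons, so compare the +1 ions as you would atoms: IE_2 generally rises across a period (higher Z_eff) and falls down a group (larger shell), subject to the usual subshell exceptions.
Valence configurations: Ca⁺ [Ar]4s¹, N⁺ [He]2s²2p², S⁺ [Ne]3s²3p³, Si⁺ [Ne]3s²3p¹, C⁺ [He]2s²2p¹.
Approximate IE_2 values (kJ/mol): Ca 1145, N 2856, S 2252, Si 1577, C 2353.
Overall IE_2 order: Ca < Si < S < C < N.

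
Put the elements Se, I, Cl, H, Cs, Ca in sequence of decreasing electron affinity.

H is in period 1, group 1; Cl is in period 3, group 17; Ca is in period 4, group 2; Se is in period 4, group 16; I is in period 5, group 17; Cs is in period 6, group 1.
EA tends to increase across a period and decrease down a group, though the pattern is less regular than for IE or radius.
Neither a single period nor a single group — weigh both effects.
Cs > Ca: this pair runs against the simple trend — see the exception note.
H > Cs: they share group 1; the group trend gives H the larger value.
Se > H: the two effects oppose for this pair; the across-period effect wins (195 vs 73 kJ/mol).
I > Se: the two effects oppose for this pair; the across-period effect wins (295 vs 195 kJ/mol).
Cl > I: they share group 17; the group trend gives Cl the larger value.
Note the exception: Cs has a higher electron affinity than Ca, contrary to the simple trend — adding an electron to Ca (ns²) has to open a new, higher-energy np subshell, which is unfavourable.
For reference (kJ/mol): H 73, Cl 349, Ca 2, Se 195, I 295, Cs 46.
So from highest to lowest: Cl > I > Se > H > Cs > Ca.

Cl, I, Se, H, Cs, Ca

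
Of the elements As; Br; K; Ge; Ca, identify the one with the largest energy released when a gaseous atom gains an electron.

Electron affinity generally becomes more exothermic across a period toward the halogens and less exothermic down a group.
All lie in period 4; the across-period trend (electron affinity increases left to right) applies, with the exception below.
Note the exception: K has a higher electron affinity than Ca, contrary to the simple trend — adding an electron to Ca (ns²) has to open a new, higher-energy np subshell, which is unfavourable.
Note the exception: Ge has a higher electron affinity than As, contrary to the simple trend — adding an electron to As's half-filled 4p³ is unfavourable, so Ge (4p²) has the more exothermic EA.
For reference (kJ/mol): K 48, Ca 2, Ge 119, As 78, Br 325.
The largest energy released when a gaseous atom gains an electron among these belongs to Br.

Br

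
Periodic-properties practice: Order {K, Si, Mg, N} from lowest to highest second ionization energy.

The second ionization energy removes an electron from the +1 ion. For each element: K⁺ is the bare [Ar] core; Si⁺ still has 3 valence electrons; Mg⁺ still has 1 valence electron; N⁺ still has 4 valence electrons.
Core electrons are held far more tightly than valence electrons, so K tops the IE_2 order.
Valence configurations: Si⁺ [Ne]3s²3p¹, Mg⁺ [Ne]3s¹, N⁺ [He]2s²2p².
The numbers (kJ/mol): K 3052, Si 1577, Mg 1451, N 2856.
Overall IE_2 order: Mg < Si < N < K.

Mg < Si < N < K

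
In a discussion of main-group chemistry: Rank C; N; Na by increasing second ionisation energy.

C < N < Na

After 1 electron has been removed, what remains? C⁺ still has 3 valence electrons; N⁺ still has 4 valence electrons; Na⁺ is the bare [Ne] core.
Core electrons are held far more tightly than valence electrons, so Na tops the IE_2 order.
Valence configurations: C⁺ [He]2s²2p¹, N⁺ [He]2s²2p².
Approximate IE_2 values (kJ/mol): C 2353, N 2856, Na 4562.
So the second ionization energies run C < N < Na.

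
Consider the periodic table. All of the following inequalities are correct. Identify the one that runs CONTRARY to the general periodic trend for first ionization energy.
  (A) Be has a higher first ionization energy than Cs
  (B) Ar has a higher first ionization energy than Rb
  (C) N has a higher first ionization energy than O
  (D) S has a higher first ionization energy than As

The general trend: first ionization energy increases across a period and decreases down a group.
(A) Be (period 2, group 2) vs Cs (period 6, group 1): the stated order agrees with the simple trend.
(B) Ar (period 3, group 18) vs Rb (period 5, group 1): the stated order agrees with the simple trend.
(C) N (period 2, group 15) vs O (period 2, group 16): the stated order contradicts the simple trend.
(D) S (period 3, group 16) vs As (period 4, group 15): the stated order agrees with the simple trend.
The exception is (C): pairing an electron in O's 2p⁴ costs repulsion energy, so O ionizes more easily than half-filled N (2p³).

(C)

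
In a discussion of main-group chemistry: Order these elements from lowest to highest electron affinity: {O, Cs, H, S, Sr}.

EA tends to increase across a period and decrease down a group, though the pattern is less regular than for IE or radius.
Here both period and group differ, so the two effects have to be weighed against each other.
Cs > Sr: this pair runs against the simple trend — see the exception note.
H > Cs: H sits above Cs in group 1, so the down-group effect alone puts H higher.
O > H: period and group pull opposite ways; the across-period shift dominates (141 vs 73 kJ/mol).
S > O: this pair runs against the simple trend — see the exception note.
Note the exception: Cs has a higher electron affinity than Sr, contrary to the simple trend — adding an electron to Sr (ns²) has to open a new, higher-energy np subshell, which is unfavourable.
Note the exception: S has a higher electron affinity than O, contrary to the simple trend — the compact 2p subshell of O repels the added electron more than S's larger 3p does.
Tabulated electron affinity (kJ/mol): H 73, O 141, S 200, Sr 5, Cs 46.
So from lowest to highest: Sr < Cs < H < O < S.

Sr < Cs < H < O < S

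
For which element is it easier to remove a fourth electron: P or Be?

P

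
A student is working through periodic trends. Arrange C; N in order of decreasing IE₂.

The second ionization energy removes an electron from the +1 ion. For each element: C⁺ still has 3 valence electrons; N⁺ still has 4 valence electrons.
All are still removing valence electrons, so compare the +1 ions as you would atoms: IE_2 generally rises across a period (higher Z_eff) and falls down a group (larger shell), subject to the usual subshell exceptions.
Valence configurations: C⁺ [He]2s²2p¹, N⁺ [He]2s²2p².
Approximate IE_2 values (kJ/mol): C 2353, N 2856.
Overall IE_2 order: C < N.

N > C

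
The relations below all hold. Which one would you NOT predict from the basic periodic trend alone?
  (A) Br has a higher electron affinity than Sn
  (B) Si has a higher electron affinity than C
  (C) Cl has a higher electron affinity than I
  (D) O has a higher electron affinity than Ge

(B)

The general trend: electron affinity increases across a period and decreases down a group.
(A) Br (period 4, group 17) vs Sn (period 5, group 14): the stated order agrees with the simple trend.
(B) Si (period 3, group 14) vs C (period 2, group 14): the stated order contradicts the simple trend.
(C) Cl (period 3, group 17) vs I (period 5, group 17): the stated order agrees with the simple trend.
(D) O (period 2, group 16) vs Ge (period 4, group 14): the stated order agrees with the simple trend.
The exception is (B): Si's larger, more diffuse 3p orbitals accept an added electron slightly more readily than C's compact 2p.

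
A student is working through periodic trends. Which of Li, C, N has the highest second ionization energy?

IE_2 is the cost of taking one more electron from the +1 cation: Li⁺ is the bare [He] core; C⁺ still has 3 valence electrons; N⁺ still has 4 valence electrons.
Pulling an electron out of a noble-gas core costs far more than removing a remaining valence electron, so Li sits at the high end of IE_2.
Valence configurations: C⁺ [He]2s²2p¹, N⁺ [He]2s²2p².
Tabulated IE_2 (kJ/mol): Li 7298, C 2353, N 2856.
Hence IE_2: C < N < Li.

Li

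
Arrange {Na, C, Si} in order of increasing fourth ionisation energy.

Si, C, Na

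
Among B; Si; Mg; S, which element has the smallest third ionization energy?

Si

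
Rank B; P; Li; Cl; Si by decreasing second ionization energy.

Li > B > Cl > P > Si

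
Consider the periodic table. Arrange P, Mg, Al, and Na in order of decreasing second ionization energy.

IE_2 is the cost of taking one more electron from the +1 cation: P⁺ still has 4 valence electrons; Mg⁺ still has 1 valence electron; Al⁺ still has 2 valence electrons; Na⁺ is the bare [Ne] core.
Pulling an electron out of a noble-gas core costs far more than removing a remaining valence electron, so Na sits at the high end of IE_2.
Valence configurations: P⁺ [Ne]3s²3p², Mg⁺ [Ne]3s¹, Al⁺ [Ne]3s².
Approximate IE_2 values (kJ/mol): P 1907, Mg 1451, Al 1817, Na 4562.
Hence IE_2: Mg < Al < P < Na.

Na > P > Al > Mg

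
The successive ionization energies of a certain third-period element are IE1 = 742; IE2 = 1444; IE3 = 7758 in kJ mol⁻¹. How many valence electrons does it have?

2

Look for the largest jump between consecutive ionization energies: IE3/IE2 ≈ 5.4, far larger than any earlier ratio.
That jump marks the point where a core electron is being removed. So the atom has 2 valence electrons.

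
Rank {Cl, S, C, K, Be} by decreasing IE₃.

The third ionization energy removes an electron from the +2 ion. For each element: Cl²⁺ still has 5 valence electrons; S²⁺ still has 4 valence electrons; C²⁺ still has 2 valence electrons; K²⁺ is already 1 electron into the core; Be²⁺ is the bare [He] core.
Usually core removal costs more than valence removal, but here the competition is close: a tightly held n=2 valence electron can cost more to remove than an n=3 core electron, so the actual values have to decide it.
Valence configurations: Cl²⁺ [Ne]3s²3p³, S²⁺ [Ne]3s²3p², C²⁺ [He]2s².
Approximate IE_3 values (kJ/mol): Cl 3822, S 3357, C 4620, K 4420, Be 14849.
Hence IE_3: S < Cl < K < C < Be.

Be, C, K, Cl, S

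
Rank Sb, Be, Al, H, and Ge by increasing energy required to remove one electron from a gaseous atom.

Across a period the outer electron is held more tightly (higher IE₁); down a group it sits in a higher shell, more shielded, and comes off more easily.
A diagonal step moves right (one effect) and down (the opposite effect) at once.
Ge > Al: the two effects oppose for this pair; the across-period effect wins (762 vs 578 kJ/mol).
Sb > Ge: period and group pull opposite ways; the across-period shift dominates (831 vs 762 kJ/mol).
Be > Sb: period and group pull opposite ways; the down-group shift dominates (900 vs 831 kJ/mol).
H > Be: the two effects oppose for this pair; the down-group effect wins (1312 vs 900 kJ/mol).
Tabulated first ionization energy (kJ/mol): H 1312, Be 900, Al 578, Ge 762, Sb 831.
So from lowest to highest: Al < Ge < Sb < Be < H.

Al, Ge, Sb, Be, H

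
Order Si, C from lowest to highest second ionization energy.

Si < C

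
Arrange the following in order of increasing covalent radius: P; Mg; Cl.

Cl < P < Mg

Mg is in period 3, group 2; P is in period 3, group 15; Cl is in period 3, group 17.
Moving right in a period, electrons are added to the same shell under a stronger nuclear pull, so atoms get smaller; moving down, a new shell is opened and atoms get larger.
All lie in period 3, so atomic radius increases right to left.
So from smallest to largest: Cl < P < Mg.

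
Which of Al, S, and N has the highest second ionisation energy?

N

IE_2 is the cost of taking one more electron from the +1 cation: Al⁺ still has 2 valence electrons; S⁺ still has 5 valence electrons; N⁺ still has 4 valence electrons.
All are still removing valence electrons, so compare the +1 ions as you would atoms: IE_2 generally rises across a period (higher Z_eff) and falls down a group (larger shell), subject to the usual subshell exceptions.
Valence configurations: Al⁺ [Ne]3s², S⁺ [Ne]3s²3p³, N⁺ [He]2s²2p².
Approximate IE_2 values (kJ/mol): Al 1817, S 2252, N 2856.
Hence IE_2: Al < S < N.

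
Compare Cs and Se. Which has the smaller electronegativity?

Cs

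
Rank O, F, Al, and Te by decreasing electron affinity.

Adding an electron releases more energy for atoms nearer the top right (short of the noble gases).
These span different periods and groups, so the two trends combine.
O > Al: both effects reinforce here, so O is clearly the higher of the two.
Te > O: this pair runs against the simple trend — see the exception note.
F > Te: both effects reinforce here, so F is clearly the higher of the two.
Note the exception: Te has a higher electron affinity than O, contrary to the simple trend — O's compact 2p subshell gives strong electron–electron repulsion on the added electron.
Approximate values (kJ/mol): O 141, F 328, Al 42, Te 190.
So from highest to lowest: F > Te > O > Al.

F > Te > O > Al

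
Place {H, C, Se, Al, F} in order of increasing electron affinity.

Al < H < C < Se < F

H is in period 1, group 1; C is in period 2, group 14; F is in period 2, group 17; Al is in period 3, group 13; Se is in period 4, group 16.
Adding an electron releases more energy for atoms nearer the top right (short of the noble gases).
Here both period and group differ, so the two effects have to be weighed against each other.
H > Al: period and group pull opposite ways; the down-group shift dominates (73 vs 42 kJ/mol).
C > H: period and group pull opposite ways; the across-period shift dominates (122 vs 73 kJ/mol).
Se > C: period and group pull opposite ways; the across-period shift dominates (195 vs 122 kJ/mol).
F > Se: both effects reinforce here, so F is clearly the higher of the two.
Tabulated electron affinity (kJ/mol): H 73, C 122, F 328, Al 42, Se 195.
So from lowest to highest: Al < H < C < Se < F.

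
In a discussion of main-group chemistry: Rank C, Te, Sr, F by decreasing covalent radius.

Sr, Te, C, F

C is in period 2, group 14; F is in period 2, group 17; Sr is in period 5, group 2; Te is in period 5, group 16.
Moving right in a period, electrons are added to the same shell under a stronger nuclear pull, so atoms get smaller; moving down, a new shell is opened and atoms get larger.
Here both period and group differ, so the two effects have to be weighed against each other.
C > F: C lies to the left of F in period 2, so the across-period effect alone puts C larger.
Te > C: period and group pull opposite ways; the down-group shift dominates (136 vs 75 pm).
Sr > Te: Sr lies to the left of Te in period 5, so the across-period effect alone puts Sr larger.
Approximate values (pm): C 75, F 64, Sr 185, Te 136.
So from largest to smallest: Sr > Te > C > F.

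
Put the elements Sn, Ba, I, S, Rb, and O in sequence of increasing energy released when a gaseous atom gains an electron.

O is in period 2, group 16; S is in period 3, group 16; Rb is in period 5, group 1; Sn is in period 5, group 14; I is in period 5, group 17; Ba is in period 6, group 2.
Adding an electron releases more energy for atoms nearer the top right (short of the noble gases).
Neither a single period nor a single group — weigh both effects.
Rb > Ba: period and group pull opposite ways; the down-group shift dominates (47 vs 14 kJ/mol).
Sn > Rb: Sn lies to the right of Rb in period 5, so the across-period effect alone puts Sn higher.
O > Sn: both effects reinforce here, so O is clearly the higher of the two.
S > O: this pair runs against the simple trend — see the exception note.
I > S: period and group pull opposite ways; the across-period shift dominates (295 vs 200 kJ/mol).
Note the exception: S has a higher electron affinity than O, contrary to the simple trend — the compact 2p subshell of O repels the added electron more than S's larger 3p does.
Tabulated electron affinity (kJ/mol): O 141, S 200, Rb 47, Sn 107, I 295, Ba 14.
So from lowest to highest: Ba < Rb < Sn < O < S < I.

Ba < Rb < Sn < O < S < I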